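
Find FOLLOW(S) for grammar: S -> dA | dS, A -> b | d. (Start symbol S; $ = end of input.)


$ ∈ FOLLOW(S). For each A -> αBβ: add FIRST(β)\{ε} to FOLLOW(B); if β nullable, add FOLLOW(A).
FOLLOW(S) = {$}


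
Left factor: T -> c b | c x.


Common prefix: 'c'
Factored: T -> c T', T' -> b | x


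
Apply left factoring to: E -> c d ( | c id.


Common prefix: 'c'
Factored: E -> c E', E' -> d ( | id


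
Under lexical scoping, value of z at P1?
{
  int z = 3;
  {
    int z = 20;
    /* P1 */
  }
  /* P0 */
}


z declared in the same block as P1
z = 20


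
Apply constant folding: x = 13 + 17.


13 + 17 = 30 at compile time
Optimized: x = 30


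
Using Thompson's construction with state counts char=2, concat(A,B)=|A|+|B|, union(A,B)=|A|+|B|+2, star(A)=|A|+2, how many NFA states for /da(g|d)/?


Syntax tree has 4 char leaf(s), 1 union(s), 0 star(s)
chars contribute 4×2 = 8; each union adds +2; each star adds +2
Total: 8 + 2 + 0 = 10 states


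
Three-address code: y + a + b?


Break into single-operator statements:
t1 = y + a
t2 = t1 + b


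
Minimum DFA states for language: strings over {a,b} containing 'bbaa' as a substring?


KMP-style automaton: 4 progress states + 1 absorbing accept = 5
Minimal DFA: 5 states


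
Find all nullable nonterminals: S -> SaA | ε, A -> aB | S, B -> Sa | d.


A nonterminal is nullable iff some alternative derives ε (directly, or every symbol in it is nullable)
Nullable: {A, S}


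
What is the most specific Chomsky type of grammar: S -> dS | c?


Right-linear: every RHS is a terminal or a terminal followed by one nonterminal
Classification: Type 3 (Regular)


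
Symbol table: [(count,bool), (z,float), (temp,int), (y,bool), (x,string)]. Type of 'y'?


Lookup 'y' → type bool


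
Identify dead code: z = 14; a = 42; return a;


z is assigned but never read
Dead: 'z = 14'


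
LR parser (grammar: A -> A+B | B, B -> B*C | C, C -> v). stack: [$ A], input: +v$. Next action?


shift '+' to continue A -> A+B
Action: shift


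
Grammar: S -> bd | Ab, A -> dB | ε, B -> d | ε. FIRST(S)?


Per alternative of S: FIRST(bd) = {b}; FIRST(Ab) = {b, d}
FIRST(S) = {b, d}


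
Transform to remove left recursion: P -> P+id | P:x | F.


Left-recursive alternatives: P+id, P:x; non-recursive: F
Introduce P': P -> FP', P' -> +idP' | :xP' | ε


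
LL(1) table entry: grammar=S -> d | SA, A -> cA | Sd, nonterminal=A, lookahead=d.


For [A, d]: 'd' ∈ FIRST(Sd)
Entry: A -> Sd


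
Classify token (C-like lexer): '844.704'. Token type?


Pattern: digits with a decimal point
Type: FLOAT_LITERAL


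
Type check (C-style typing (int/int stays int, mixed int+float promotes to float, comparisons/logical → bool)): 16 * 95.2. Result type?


Operand types: int * float
Rule: mixed int/float promotes to float; int/int stays int
Result type: float


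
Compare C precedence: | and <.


'<' is relational (level 7); '|' is bitwise OR (level 3)
Higher level binds tighter
'<' has higher precedence than '|'


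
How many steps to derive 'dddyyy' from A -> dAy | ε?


Derivation: A => dAy => ddAyy => dddAyyy => dddyyy
Steps: 4


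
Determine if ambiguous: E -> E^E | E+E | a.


'a^a+a' has two parse trees (no precedence encoded between ^ and +)
Ambiguous


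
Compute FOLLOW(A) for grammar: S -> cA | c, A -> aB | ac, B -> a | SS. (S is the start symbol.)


$ ∈ FOLLOW(S). For each A -> αBβ: add FIRST(β)\{ε} to FOLLOW(B); if β nullable, add FOLLOW(A).
FOLLOW(A) = {$, c}


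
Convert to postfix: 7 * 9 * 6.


Left to right (same or higher precedence on left)
Postfix: 7 9 * 6 *


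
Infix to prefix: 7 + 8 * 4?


'*' binds tighter: tree is (+ 7 (* 8 4))
Prefix: + 7 * 8 4


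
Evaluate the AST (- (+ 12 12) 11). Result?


Evaluate inner: (+ 12 12) = 24
Evaluate root: (- 24 11) = 13
Result: 13


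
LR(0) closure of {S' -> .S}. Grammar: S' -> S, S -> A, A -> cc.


Start: S' -> .S
For each item with dot before a nonterminal B, add B -> .γ for every B-production
Closure: [S' -> .S, S -> .A, A -> .cc]


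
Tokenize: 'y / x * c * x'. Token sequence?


Scan left to right, longest-match per lexeme
Tokens: ID(y), OP(/), ID(x), OP(*), ID(c), OP(*), ID(x)


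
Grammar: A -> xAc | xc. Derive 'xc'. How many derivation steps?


Derivation: A => xc
Steps: 1


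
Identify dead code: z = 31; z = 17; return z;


first assignment to z is overwritten before any read
Dead: 'z = 31'


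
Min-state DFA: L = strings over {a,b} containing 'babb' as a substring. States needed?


KMP-style automaton: 4 progress states + 1 absorbing accept = 5
Minimal DFA: 5 states


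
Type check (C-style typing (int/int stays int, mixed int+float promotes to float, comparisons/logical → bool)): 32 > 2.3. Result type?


Operand types: int > float
Rule: comparison yields bool
Result type: bool


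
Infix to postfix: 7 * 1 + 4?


Left to right (same or higher precedence on left)
Postfix: 7 1 * 4 +


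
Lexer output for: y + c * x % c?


Scan left to right, longest-match per lexeme
Tokens: ID(y), OP(+), ID(c), OP(*), ID(x), OP(%), ID(c)


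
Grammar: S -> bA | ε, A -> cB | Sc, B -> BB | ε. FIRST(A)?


Per alternative of A: FIRST(cB) = {c}; FIRST(Sc) = {b, c}
FIRST(A) = {b, c}


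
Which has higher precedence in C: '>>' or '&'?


'>>' is shift (level 8); '&' is bitwise AND (level 5)
Higher level binds tighter
'>>' has higher precedence than '&'


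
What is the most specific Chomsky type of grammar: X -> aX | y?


Right-linear: every RHS is a terminal or a terminal followed by one nonterminal
Classification: Type 3 (Regular)


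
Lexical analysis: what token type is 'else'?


Pattern: reserved word
Type: KEYWORD


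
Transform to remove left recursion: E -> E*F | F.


Left-recursive alternatives: E*F; non-recursive: F
Introduce E': E -> FE', E' -> *FE' | ε


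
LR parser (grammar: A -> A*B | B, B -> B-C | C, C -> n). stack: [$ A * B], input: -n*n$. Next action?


'-' can extend B; shift to build B -> B-C
Action: shift


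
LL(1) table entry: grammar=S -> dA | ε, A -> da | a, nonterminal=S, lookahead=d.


For [S, d]: 'd' ∈ FIRST(dA)
Entry: S -> dA


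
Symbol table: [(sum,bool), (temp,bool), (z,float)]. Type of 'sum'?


Lookup 'sum' → type bool


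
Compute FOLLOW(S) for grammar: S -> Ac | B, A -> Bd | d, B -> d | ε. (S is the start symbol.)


$ ∈ FOLLOW(S). For each A -> αBβ: add FIRST(β)\{ε} to FOLLOW(B); if β nullable, add FOLLOW(A).
FOLLOW(S) = {$}


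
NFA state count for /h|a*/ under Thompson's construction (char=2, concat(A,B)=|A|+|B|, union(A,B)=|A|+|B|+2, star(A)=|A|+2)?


Syntax tree has 2 char leaf(s), 1 union(s), 1 star(s)
chars contribute 2×2 = 4; each union adds +2; each star adds +2
Total: 4 + 2 + 2 = 8 states


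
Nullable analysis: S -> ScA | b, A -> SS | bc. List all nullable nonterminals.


A nonterminal is nullable iff some alternative derives ε (directly, or every symbol in it is nullable)
Nullable: {}


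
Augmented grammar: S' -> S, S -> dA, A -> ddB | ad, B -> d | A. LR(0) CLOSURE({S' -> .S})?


Start: S' -> .S
For each item with dot before a nonterminal B, add B -> .γ for every B-production
Closure: [S' -> .S, S -> .dA]


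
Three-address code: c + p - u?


Break into single-operator statements:
t1 = c + p
t2 = t1 - u


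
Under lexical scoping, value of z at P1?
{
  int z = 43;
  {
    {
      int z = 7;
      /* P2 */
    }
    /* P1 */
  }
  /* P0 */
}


P1's block does not declare z; resolves to the enclosing declaration at depth 0
z = 43


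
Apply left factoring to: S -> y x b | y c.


Common prefix: 'y'
Factored: S -> y S', S' -> x b | c


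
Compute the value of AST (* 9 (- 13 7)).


Evaluate inner: (- 13 7) = 6
Evaluate root: (* 9 6) = 54
Result: 54


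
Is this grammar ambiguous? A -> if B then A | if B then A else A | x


dangling else: 'if B then if B then x else x' parses two ways
Ambiguous


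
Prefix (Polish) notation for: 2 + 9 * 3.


'*' binds tighter: tree is (+ 2 (* 9 3))
Prefix: + 2 * 9 3


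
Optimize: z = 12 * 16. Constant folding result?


12 * 16 = 192 at compile time
Optimized: z = 192


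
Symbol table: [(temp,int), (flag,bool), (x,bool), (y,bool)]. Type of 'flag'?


Lookup 'flag' → type bool


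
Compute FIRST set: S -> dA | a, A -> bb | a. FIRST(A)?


Per alternative of A: FIRST(bb) = {b}; FIRST(a) = {a}
FIRST(A) = {a, b}


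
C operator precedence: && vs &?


'&' is bitwise AND (level 5); '&&' is logical AND (level 2)
Higher level binds tighter
'&' has higher precedence than '&&'


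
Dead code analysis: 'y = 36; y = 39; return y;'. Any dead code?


first assignment to y is overwritten before any read
Dead: 'y = 36'


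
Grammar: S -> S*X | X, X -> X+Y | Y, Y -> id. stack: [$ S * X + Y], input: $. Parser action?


handle 'X+Y' on top
Action: reduce (X -> X+Y)


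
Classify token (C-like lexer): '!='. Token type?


Pattern: operator symbol
Type: OPERATOR


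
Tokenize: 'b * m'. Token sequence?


Scan left to right, longest-match per lexeme
Tokens: ID(b), OP(*), ID(m)


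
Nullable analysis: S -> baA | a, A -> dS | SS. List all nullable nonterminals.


A nonterminal is nullable iff some alternative derives ε (directly, or every symbol in it is nullable)
Nullable: {}


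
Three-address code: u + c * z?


Break into single-operator statements:
t1 = c * z
t2 = u + t1


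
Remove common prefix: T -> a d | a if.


Common prefix: 'a'
Factored: T -> a T', T' -> d | if


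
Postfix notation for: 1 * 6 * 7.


Left to right (same or higher precedence on left)
Postfix: 1 6 * 7 *


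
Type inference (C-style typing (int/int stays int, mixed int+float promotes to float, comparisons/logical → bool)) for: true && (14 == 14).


Operand types: bool && bool
Rule: logical operators take bool operands and yield bool
Result type: bool


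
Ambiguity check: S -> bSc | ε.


balanced b^n…c^n: each string has a unique parse
Unambiguous


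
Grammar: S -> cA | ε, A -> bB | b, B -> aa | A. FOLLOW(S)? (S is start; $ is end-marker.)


$ ∈ FOLLOW(S). For each A -> αBβ: add FIRST(β)\{ε} to FOLLOW(B); if β nullable, add FOLLOW(A).
FOLLOW(S) = {$}


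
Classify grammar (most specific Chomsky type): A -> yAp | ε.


Single nonterminal LHS, but y^n p^n is not regular
Classification: Type 2 (Context-Free)


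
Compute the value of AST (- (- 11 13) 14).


Evaluate inner: (- 11 13) = -2
Evaluate root: (- -2 14) = -16
Result: -16


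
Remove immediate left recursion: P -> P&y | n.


Left-recursive alternatives: P&y; non-recursive: n
Introduce P': P -> nP', P' -> &yP' | ε


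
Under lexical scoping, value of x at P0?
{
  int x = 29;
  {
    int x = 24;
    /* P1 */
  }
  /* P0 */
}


x declared in the same block as P0
x = 29


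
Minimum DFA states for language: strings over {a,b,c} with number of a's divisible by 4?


Track (count of a) mod 4: states 0..3, accept at 0
Minimal DFA: 4 states


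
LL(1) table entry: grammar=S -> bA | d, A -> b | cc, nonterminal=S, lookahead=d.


For [S, d]: 'd' ∈ FIRST(d)
Entry: S -> d


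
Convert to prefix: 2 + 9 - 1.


left-to-right (same/higher precedence on left): tree is (- (+ 2 9) 1)
Prefix: - + 2 9 1


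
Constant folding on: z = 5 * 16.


5 * 16 = 80 at compile time
Optimized: z = 80


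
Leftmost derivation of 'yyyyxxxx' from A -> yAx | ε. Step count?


Derivation: A => yAx => yyAxx => yyyAxxx => yyyyAxxxx => yyyyxxxx
Steps: 5


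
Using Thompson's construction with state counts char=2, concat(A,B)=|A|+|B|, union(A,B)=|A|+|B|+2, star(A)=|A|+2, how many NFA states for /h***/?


Syntax tree has 1 char leaf(s), 0 union(s), 3 star(s)
chars contribute 1×2 = 2; each union adds +2; each star adds +2
Total: 2 + 0 + 6 = 8 states


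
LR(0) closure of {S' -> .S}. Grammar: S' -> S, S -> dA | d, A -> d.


Start: S' -> .S
For each item with dot before a nonterminal B, add B -> .γ for every B-production
Closure: [S' -> .S, S -> .dA, S -> .d]


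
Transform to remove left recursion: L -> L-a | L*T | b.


Left-recursive alternatives: L-a, L*T; non-recursive: b
Introduce L': L -> bL', L' -> -aL' | *TL' | ε


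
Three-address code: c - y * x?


Break into single-operator statements:
t1 = y * x
t2 = c - t1


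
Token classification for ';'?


Pattern: delimiter/punctuation
Type: PUNCTUATION


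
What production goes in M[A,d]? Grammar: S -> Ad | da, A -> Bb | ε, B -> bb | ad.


For [A, d]: ε is nullable and 'd' ∈ FOLLOW(A)
Entry: A -> ε


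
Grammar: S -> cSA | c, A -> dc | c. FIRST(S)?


Per alternative of S: FIRST(cSA) = {c}; FIRST(c) = {c}
FIRST(S) = {c}


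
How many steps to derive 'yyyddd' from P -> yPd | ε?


Derivation: P => yPd => yyPdd => yyyPddd => yyyddd
Steps: 4


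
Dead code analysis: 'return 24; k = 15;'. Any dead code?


statement follows a return and is unreachable
Dead: 'k = 15'


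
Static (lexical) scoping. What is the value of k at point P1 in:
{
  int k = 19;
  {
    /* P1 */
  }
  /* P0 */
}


P1's block does not declare k; resolves to the enclosing declaration at depth 0
k = 19


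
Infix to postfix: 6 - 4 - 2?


Left to right (same or higher precedence on left)
Postfix: 6 4 - 2 -


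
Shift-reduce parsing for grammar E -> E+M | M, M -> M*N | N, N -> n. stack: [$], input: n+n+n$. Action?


no handle on stack; shift 'n'
Action: shift


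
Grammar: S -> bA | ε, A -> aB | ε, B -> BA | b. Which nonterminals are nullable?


A nonterminal is nullable iff some alternative derives ε (directly, or every symbol in it is nullable)
Nullable: {A, S}


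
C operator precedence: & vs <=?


'<=' is relational (level 7); '&' is bitwise AND (level 5)
Higher level binds tighter
'<=' has higher precedence than '&'


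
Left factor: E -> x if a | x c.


Common prefix: 'x'
Factored: E -> x E', E' -> if a | c


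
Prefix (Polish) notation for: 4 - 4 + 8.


left-to-right (same/higher precedence on left): tree is (+ (- 4 4) 8)
Prefix: + - 4 4 8


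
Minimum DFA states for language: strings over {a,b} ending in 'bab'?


Track the longest suffix of input matching a prefix of 'bab': 4 classes (prefixes of length 0..3)
Minimal DFA: 4 states


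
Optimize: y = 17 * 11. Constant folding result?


17 * 11 = 187 at compile time
Optimized: y = 187


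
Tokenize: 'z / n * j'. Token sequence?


Scan left to right, longest-match per lexeme
Tokens: ID(z), OP(/), ID(n), OP(*), ID(j)


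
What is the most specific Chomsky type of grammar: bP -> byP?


LHS has context (more than one symbol) and |LHS| ≤ |RHS|
Classification: Type 1 (Context-Sensitive)


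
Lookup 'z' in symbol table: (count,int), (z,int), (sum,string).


Lookup 'z' → type int


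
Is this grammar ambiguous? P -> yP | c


right-linear, alternatives start with distinct terminals 'y' vs 'c': unique leftmost derivation
Unambiguous


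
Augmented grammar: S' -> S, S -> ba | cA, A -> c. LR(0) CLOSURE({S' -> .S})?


Start: S' -> .S
For each item with dot before a nonterminal B, add B -> .γ for every B-production
Closure: [S' -> .S, S -> .ba, S -> .cA]


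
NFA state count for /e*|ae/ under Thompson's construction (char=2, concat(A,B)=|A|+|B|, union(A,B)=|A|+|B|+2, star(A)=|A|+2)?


Syntax tree has 3 char leaf(s), 1 union(s), 1 star(s)
chars contribute 3×2 = 6; each union adds +2; each star adds +2
Total: 6 + 2 + 2 = 10 states


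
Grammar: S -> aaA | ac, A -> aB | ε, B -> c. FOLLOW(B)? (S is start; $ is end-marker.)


$ ∈ FOLLOW(S). For each A -> αBβ: add FIRST(β)\{ε} to FOLLOW(B); if β nullable, add FOLLOW(A).
FOLLOW(B) = {$}


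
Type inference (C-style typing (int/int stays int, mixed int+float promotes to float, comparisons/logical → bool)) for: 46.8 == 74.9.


Operand types: float == float
Rule: comparison yields bool
Result type: bool


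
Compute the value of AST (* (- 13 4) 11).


Evaluate inner: (- 13 4) = 9
Evaluate root: (* 9 11) = 99
Result: 99


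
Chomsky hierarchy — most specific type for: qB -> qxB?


LHS has context (more than one symbol) and |LHS| ≤ |RHS|
Classification: Type 1 (Context-Sensitive)


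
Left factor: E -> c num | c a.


Common prefix: 'c'
Factored: E -> c E', E' -> num | a


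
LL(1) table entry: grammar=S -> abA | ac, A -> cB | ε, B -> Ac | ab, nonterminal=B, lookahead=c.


For [B, c]: 'c' ∈ FIRST(Ac)
Entry: B -> Ac


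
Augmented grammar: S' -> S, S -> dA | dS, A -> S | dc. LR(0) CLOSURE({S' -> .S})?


Start: S' -> .S
For each item with dot before a nonterminal B, add B -> .γ for every B-production
Closure: [S' -> .S, S -> .dA, S -> .dS]


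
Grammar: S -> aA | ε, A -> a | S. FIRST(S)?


Per alternative of S: FIRST(aA) = {a}; FIRST(ε) = {ε}
FIRST(S) = {a, ε}


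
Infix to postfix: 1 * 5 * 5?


Left to right (same or higher precedence on left)
Postfix: 1 5 * 5 *


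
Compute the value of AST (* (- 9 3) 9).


Evaluate inner: (- 9 3) = 6
Evaluate root: (* 6 9) = 54
Result: 54


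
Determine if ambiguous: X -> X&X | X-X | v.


'v&v-v' has two parse trees (no precedence encoded between & and -)
Ambiguous


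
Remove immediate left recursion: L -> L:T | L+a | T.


Left-recursive alternatives: L:T, L+a; non-recursive: T
Introduce L': L -> TL', L' -> :TL' | +aL' | ε


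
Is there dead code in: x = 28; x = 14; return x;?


first assignment to x is overwritten before any read
Dead: 'x = 28'


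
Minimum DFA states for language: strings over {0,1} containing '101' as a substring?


KMP-style automaton: 3 progress states + 1 absorbing accept = 4
Minimal DFA: 4 states


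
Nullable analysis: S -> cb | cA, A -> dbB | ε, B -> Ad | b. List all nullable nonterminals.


A nonterminal is nullable iff some alternative derives ε (directly, or every symbol in it is nullable)
Nullable: {A}


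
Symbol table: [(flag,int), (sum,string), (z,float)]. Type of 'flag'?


Lookup 'flag' → type int


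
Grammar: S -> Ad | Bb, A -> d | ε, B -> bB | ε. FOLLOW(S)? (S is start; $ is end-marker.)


$ ∈ FOLLOW(S). For each A -> αBβ: add FIRST(β)\{ε} to FOLLOW(B); if β nullable, add FOLLOW(A).
FOLLOW(S) = {$}


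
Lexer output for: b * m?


Scan left to right, longest-match per lexeme
Tokens: ID(b), OP(*), ID(m)


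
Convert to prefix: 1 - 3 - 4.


left-to-right (same/higher precedence on left): tree is (- (- 1 3) 4)
Prefix: - - 1 3 4


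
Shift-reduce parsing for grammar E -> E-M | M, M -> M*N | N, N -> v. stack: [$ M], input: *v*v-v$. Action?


shift '*' to continue M -> M*N
Action: shift


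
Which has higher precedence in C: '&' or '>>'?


'>>' is shift (level 8); '&' is bitwise AND (level 5)
Higher level binds tighter
'>>' has higher precedence than '&'


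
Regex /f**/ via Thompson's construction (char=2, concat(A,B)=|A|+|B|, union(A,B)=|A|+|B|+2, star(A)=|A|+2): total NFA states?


Syntax tree has 1 char leaf(s), 0 union(s), 2 star(s)
chars contribute 1×2 = 2; each union adds +2; each star adds +2
Total: 2 + 0 + 4 = 6 states


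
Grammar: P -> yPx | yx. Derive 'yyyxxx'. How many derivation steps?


Derivation: P => yPx => yyPxx => yyyxxx
Steps: 3


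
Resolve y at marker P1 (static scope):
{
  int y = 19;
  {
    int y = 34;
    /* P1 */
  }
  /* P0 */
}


y declared in the same block as P1
y = 34


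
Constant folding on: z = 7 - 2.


7 - 2 = 5 at compile time
Optimized: z = 5


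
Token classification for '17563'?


Pattern: digits only
Type: INTEGER_LITERAL


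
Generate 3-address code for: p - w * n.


Break into single-operator statements:
t1 = w * n
t2 = p - t1


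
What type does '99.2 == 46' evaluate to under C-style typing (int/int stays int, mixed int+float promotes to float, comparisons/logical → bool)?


Operand types: float == int
Rule: comparison yields bool
Result type: bool


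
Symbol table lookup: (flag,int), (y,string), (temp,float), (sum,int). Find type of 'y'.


Lookup 'y' → type string


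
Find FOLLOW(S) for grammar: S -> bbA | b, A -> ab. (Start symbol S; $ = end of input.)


$ ∈ FOLLOW(S). For each A -> αBβ: add FIRST(β)\{ε} to FOLLOW(B); if β nullable, add FOLLOW(A).
FOLLOW(S) = {$}


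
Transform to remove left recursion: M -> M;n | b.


Left-recursive alternatives: M;n; non-recursive: b
Introduce M': M -> bM', M' -> ;nM' | ε


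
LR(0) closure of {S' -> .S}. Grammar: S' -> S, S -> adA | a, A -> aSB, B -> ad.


Start: S' -> .S
For each item with dot before a nonterminal B, add B -> .γ for every B-production
Closure: [S' -> .S, S -> .adA, S -> .a]


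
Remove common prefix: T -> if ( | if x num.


Common prefix: 'if'
Factored: T -> if T', T' -> ( | x num


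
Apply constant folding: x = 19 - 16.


19 - 16 = 3 at compile time
Optimized: x = 3


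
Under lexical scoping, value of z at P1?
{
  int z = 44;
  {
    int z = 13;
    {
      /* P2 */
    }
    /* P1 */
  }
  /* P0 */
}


z declared in the same block as P1
z = 13


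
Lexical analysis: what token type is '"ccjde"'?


Pattern: double-quoted sequence
Type: STRING_LITERAL


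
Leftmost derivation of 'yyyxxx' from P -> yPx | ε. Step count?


Derivation: P => yPx => yyPxx => yyyPxxx => yyyxxx
Steps: 4


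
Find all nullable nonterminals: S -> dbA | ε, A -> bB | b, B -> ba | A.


A nonterminal is nullable iff some alternative derives ε (directly, or every symbol in it is nullable)
Nullable: {S}


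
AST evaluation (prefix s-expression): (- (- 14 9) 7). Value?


Evaluate inner: (- 14 9) = 5
Evaluate root: (- 5 7) = -2
Result: -2


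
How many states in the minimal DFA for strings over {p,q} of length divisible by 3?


Track length mod 3: states 0..2, accept at 0
Minimal DFA: 3 states


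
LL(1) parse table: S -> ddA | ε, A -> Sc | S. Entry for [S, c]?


For [S, c]: ε is nullable and 'c' ∈ FOLLOW(S)
Entry: S -> ε


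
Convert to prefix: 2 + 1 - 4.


left-to-right (same/higher precedence on left): tree is (- (+ 2 1) 4)
Prefix: - + 2 1 4


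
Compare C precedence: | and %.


'%' is multiplicative (level 10); '|' is bitwise OR (level 3)
Higher level binds tighter
'%' has higher precedence than '|'


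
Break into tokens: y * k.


Scan left to right, longest-match per lexeme
Tokens: ID(y), OP(*), ID(k)


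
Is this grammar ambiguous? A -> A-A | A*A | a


'a-a*a' has two parse trees (no precedence encoded between - and *)
Ambiguous


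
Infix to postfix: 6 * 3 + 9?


Left to right (same or higher precedence on left)
Postfix: 6 3 * 9 +


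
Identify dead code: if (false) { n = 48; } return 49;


condition is constant false, so the whole block is unreachable
Dead: 'if (false) { n = 48; }'


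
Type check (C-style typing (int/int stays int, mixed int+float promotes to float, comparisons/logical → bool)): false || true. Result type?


Operand types: bool || bool
Rule: logical operators take bool operands and yield bool
Result type: bool


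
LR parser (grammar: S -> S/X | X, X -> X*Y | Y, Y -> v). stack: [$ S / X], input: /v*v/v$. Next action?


handle 'S/X' on top; lookahead ∈ FOLLOW(S) = {/, $}
Action: reduce (S -> S/X)


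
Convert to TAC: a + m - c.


Break into single-operator statements:
t1 = a + m
t2 = t1 - c


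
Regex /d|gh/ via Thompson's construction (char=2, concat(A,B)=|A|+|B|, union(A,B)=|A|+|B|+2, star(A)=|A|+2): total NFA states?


Syntax tree has 3 char leaf(s), 1 union(s), 0 star(s)
chars contribute 3×2 = 6; each union adds +2; each star adds +2
Total: 6 + 2 + 0 = 8 states


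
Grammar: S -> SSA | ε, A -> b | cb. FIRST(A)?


Per alternative of A: FIRST(b) = {b}; FIRST(cb) = {c}
FIRST(A) = {b, c}


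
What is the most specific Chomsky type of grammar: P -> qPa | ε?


Single nonterminal LHS, but q^n a^n is not regular
Classification: Type 2 (Context-Free)


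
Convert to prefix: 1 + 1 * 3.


'*' binds tighter: tree is (+ 1 (* 1 3))
Prefix: + 1 * 1 3


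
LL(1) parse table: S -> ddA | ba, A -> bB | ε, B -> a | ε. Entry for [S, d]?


For [S, d]: 'd' ∈ FIRST(ddA)
Entry: S -> ddA


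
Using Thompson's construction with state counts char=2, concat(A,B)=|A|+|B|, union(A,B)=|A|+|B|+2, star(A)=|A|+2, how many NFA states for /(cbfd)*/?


Syntax tree has 4 char leaf(s), 0 union(s), 1 star(s)
chars contribute 4×2 = 8; each union adds +2; each star adds +2
Total: 8 + 0 + 2 = 10 states


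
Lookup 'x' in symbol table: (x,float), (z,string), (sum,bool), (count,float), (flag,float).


Lookup 'x' → type float


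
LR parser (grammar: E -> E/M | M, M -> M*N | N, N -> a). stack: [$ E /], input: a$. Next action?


no handle ('E/' is not any RHS); shift 'a'
Action: shift


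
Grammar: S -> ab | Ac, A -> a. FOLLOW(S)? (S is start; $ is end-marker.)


$ ∈ FOLLOW(S). For each A -> αBβ: add FIRST(β)\{ε} to FOLLOW(B); if β nullable, add FOLLOW(A).
FOLLOW(S) = {$}


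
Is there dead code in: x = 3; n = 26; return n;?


x is assigned but never read
Dead: 'x = 3'


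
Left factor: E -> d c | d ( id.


Common prefix: 'd'
Factored: E -> d E', E' -> c | ( id


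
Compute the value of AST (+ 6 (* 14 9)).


Evaluate inner: (* 14 9) = 126
Evaluate root: (+ 6 126) = 132
Result: 132


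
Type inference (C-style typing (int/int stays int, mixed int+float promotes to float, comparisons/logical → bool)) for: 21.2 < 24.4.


Operand types: float < float
Rule: comparison yields bool
Result type: bool


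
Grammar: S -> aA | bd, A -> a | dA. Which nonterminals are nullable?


A nonterminal is nullable iff some alternative derives ε (directly, or every symbol in it is nullable)
Nullable: {}


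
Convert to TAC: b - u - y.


Break into single-operator statements:
t1 = b - u
t2 = t1 - y


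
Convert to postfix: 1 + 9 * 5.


* has higher precedence, evaluate 9*5 first
Postfix: 1 9 5 * +


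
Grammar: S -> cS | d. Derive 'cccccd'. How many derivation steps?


Derivation: S => cS => ccS => cccS => ccccS => cccccS => cccccd
Steps: 6


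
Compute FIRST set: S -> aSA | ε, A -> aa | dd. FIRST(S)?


Per alternative of S: FIRST(aSA) = {a}; FIRST(ε) = {ε}
FIRST(S) = {a, ε}


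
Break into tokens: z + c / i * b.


Scan left to right, longest-match per lexeme
Tokens: ID(z), OP(+), ID(c), OP(/), ID(i), OP(*), ID(b)


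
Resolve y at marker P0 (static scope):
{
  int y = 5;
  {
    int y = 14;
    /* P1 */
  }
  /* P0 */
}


y declared in the same block as P0
y = 5


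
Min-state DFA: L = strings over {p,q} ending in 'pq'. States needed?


Track the longest suffix of input matching a prefix of 'pq': 3 classes (prefixes of length 0..2)
Minimal DFA: 3 states


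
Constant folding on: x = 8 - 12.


8 - 12 = -4 at compile time
Optimized: x = -4


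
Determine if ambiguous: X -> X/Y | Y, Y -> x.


precedence layered via separate nonterminal Y: deterministic
Unambiguous


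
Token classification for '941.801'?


Pattern: digits with a decimal point
Type: FLOAT_LITERAL


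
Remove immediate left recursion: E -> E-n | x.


Left-recursive alternatives: E-n; non-recursive: x
Introduce E': E -> xE', E' -> -nE' | ε


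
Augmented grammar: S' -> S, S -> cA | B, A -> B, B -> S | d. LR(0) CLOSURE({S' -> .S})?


Start: S' -> .S
For each item with dot before a nonterminal B, add B -> .γ for every B-production
Closure: [S' -> .S, S -> .cA, S -> .B, B -> .S, B -> .d]


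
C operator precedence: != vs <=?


'<=' is relational (level 7); '!=' is equality (level 6)
Higher level binds tighter
'<=' has higher precedence than '!='


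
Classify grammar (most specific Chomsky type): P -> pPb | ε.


Single nonterminal LHS, but p^n b^n is not regular
Classification: Type 2 (Context-Free)


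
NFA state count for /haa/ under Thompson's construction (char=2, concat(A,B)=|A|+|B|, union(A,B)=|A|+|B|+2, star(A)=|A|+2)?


Syntax tree has 3 char leaf(s), 0 union(s), 0 star(s)
chars contribute 3×2 = 6; each union adds +2; each star adds +2
Total: 6 + 0 + 0 = 6 states


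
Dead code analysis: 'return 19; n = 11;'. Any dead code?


statement follows a return and is unreachable
Dead: 'n = 11'


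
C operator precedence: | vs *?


'*' is multiplicative (level 10); '|' is bitwise OR (level 3)
Higher level binds tighter
'*' has higher precedence than '|'


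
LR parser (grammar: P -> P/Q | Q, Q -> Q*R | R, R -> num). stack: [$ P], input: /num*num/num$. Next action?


shift '/' to continue P -> P/Q
Action: shift


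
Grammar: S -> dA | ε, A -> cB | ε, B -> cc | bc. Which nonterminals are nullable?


A nonterminal is nullable iff some alternative derives ε (directly, or every symbol in it is nullable)
Nullable: {A, S}


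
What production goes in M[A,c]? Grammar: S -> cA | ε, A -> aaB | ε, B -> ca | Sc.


For [A, c]: ε is nullable and 'c' ∈ FOLLOW(A)
Entry: A -> ε


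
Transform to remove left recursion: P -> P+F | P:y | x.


Left-recursive alternatives: P+F, P:y; non-recursive: x
Introduce P': P -> xP', P' -> +FP' | :yP' | ε


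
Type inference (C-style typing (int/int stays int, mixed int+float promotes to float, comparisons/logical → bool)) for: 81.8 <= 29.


Operand types: float <= int
Rule: comparison yields bool
Result type: bool


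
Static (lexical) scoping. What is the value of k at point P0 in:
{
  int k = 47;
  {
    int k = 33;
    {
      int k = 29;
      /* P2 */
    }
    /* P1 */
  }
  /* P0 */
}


k declared in the same block as P0
k = 47


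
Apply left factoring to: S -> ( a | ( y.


Common prefix: '('
Factored: S -> ( S', S' -> a | y


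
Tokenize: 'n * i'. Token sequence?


Scan left to right, longest-match per lexeme
Tokens: ID(n), OP(*), ID(i)


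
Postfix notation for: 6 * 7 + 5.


Left to right (same or higher precedence on left)
Postfix: 6 7 * 5 +


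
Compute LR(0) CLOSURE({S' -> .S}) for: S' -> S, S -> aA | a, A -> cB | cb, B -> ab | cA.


Start: S' -> .S
For each item with dot before a nonterminal B, add B -> .γ for every B-production
Closure: [S' -> .S, S -> .aA, S -> .a]


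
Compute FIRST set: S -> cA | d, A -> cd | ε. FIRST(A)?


Per alternative of A: FIRST(cd) = {c}; FIRST(ε) = {ε}
FIRST(A) = {c, ε}


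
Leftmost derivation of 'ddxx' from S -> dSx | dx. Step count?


Derivation: S => dSx => ddxx
Steps: 2


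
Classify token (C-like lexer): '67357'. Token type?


Pattern: digits only
Type: INTEGER_LITERAL


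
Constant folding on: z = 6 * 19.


6 * 19 = 114 at compile time
Optimized: z = 114


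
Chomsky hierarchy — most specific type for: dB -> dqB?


LHS has context (more than one symbol) and |LHS| ≤ |RHS|
Classification: Type 1 (Context-Sensitive)


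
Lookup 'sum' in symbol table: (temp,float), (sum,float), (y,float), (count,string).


Lookup 'sum' → type float


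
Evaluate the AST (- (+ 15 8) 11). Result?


Evaluate inner: (+ 15 8) = 23
Evaluate root: (- 23 11) = 12
Result: 12


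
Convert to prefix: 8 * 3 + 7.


left-to-right (same/higher precedence on left): tree is (+ (* 8 3) 7)
Prefix: + * 8 3 7


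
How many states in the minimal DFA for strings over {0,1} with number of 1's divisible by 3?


Track (count of 1) mod 3: states 0..2, accept at 0
Minimal DFA: 3 states


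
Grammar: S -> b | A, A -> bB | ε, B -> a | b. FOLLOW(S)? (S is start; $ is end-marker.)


$ ∈ FOLLOW(S). For each A -> αBβ: add FIRST(β)\{ε} to FOLLOW(B); if β nullable, add FOLLOW(A).
FOLLOW(S) = {$}


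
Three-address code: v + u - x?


Break into single-operator statements:
t1 = v + u
t2 = t1 - x


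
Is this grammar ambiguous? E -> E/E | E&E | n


'n/n&n' has two parse trees (no precedence encoded between / and &)
Ambiguous


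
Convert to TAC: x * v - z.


Break into single-operator statements:
t1 = x * v
t2 = t1 - z


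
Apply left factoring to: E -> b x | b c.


Common prefix: 'b'
Factored: E -> b E', E' -> x | c


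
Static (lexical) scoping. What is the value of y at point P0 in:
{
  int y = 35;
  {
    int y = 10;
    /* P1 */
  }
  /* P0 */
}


y declared in the same block as P0
y = 35


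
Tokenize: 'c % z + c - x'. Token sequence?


Scan left to right, longest-match per lexeme
Tokens: ID(c), OP(%), ID(z), OP(+), ID(c), OP(-), ID(x)


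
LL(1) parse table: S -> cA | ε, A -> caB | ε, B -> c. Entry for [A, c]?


For [A, c]: 'c' ∈ FIRST(caB)
Entry: A -> caB


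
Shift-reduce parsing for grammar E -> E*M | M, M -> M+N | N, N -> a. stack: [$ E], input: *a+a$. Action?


shift '*' to continue E -> E*M
Action: shift


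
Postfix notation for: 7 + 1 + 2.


Left to right (same or higher precedence on left)
Postfix: 7 1 + 2 +


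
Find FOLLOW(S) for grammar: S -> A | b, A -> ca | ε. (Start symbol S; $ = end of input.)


$ ∈ FOLLOW(S). For each A -> αBβ: add FIRST(β)\{ε} to FOLLOW(B); if β nullable, add FOLLOW(A).
FOLLOW(S) = {$}


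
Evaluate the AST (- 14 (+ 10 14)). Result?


Evaluate inner: (+ 10 14) = 24
Evaluate root: (- 14 24) = -10
Result: -10


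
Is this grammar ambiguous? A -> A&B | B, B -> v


precedence layered via separate nonterminal B: deterministic
Unambiguous


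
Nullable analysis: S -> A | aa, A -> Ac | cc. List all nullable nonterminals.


A nonterminal is nullable iff some alternative derives ε (directly, or every symbol in it is nullable)
Nullable: {}


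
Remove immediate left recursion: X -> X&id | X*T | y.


Left-recursive alternatives: X&id, X*T; non-recursive: y
Introduce X': X -> yX', X' -> &idX' | *TX' | ε


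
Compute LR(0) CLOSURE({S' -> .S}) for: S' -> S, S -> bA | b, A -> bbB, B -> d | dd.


Start: S' -> .S
For each item with dot before a nonterminal B, add B -> .γ for every B-production
Closure: [S' -> .S, S -> .bA, S -> .b]


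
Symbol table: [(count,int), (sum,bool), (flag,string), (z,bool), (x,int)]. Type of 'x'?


Lookup 'x' → type int


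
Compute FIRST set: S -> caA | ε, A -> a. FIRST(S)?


Per alternative of S: FIRST(caA) = {c}; FIRST(ε) = {ε}
FIRST(S) = {c, ε}


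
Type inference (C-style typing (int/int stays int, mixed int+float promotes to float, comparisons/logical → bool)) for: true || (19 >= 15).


Operand types: bool || bool
Rule: logical operators take bool operands and yield bool
Result type: bool


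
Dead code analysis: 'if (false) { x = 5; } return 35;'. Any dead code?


condition is constant false, so the whole block is unreachable
Dead: 'if (false) { x = 5; }'


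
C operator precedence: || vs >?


'>' is relational (level 7); '||' is logical OR (level 1)
Higher level binds tighter
'>' has higher precedence than '||'


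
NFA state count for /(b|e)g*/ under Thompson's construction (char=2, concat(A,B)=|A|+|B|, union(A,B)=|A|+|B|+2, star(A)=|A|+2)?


Syntax tree has 3 char leaf(s), 1 union(s), 1 star(s)
chars contribute 3×2 = 6; each union adds +2; each star adds +2
Total: 6 + 2 + 2 = 10 states


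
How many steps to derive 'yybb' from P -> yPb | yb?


Derivation: P => yPb => yybb
Steps: 2


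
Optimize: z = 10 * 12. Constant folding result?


10 * 12 = 120 at compile time
Optimized: z = 120


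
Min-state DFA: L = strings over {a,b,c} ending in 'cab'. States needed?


Track the longest suffix of input matching a prefix of 'cab': 4 classes (prefixes of length 0..3)
Minimal DFA: 4 states


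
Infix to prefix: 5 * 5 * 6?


left-to-right (same/higher precedence on left): tree is (* (* 5 5) 6)
Prefix: * * 5 5 6


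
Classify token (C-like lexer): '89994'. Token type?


Pattern: digits only
Type: INTEGER_LITERAL


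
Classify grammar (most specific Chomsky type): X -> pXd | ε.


Single nonterminal LHS, but p^n d^n is not regular
Classification: Type 2 (Context-Free)


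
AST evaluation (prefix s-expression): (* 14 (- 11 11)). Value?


Evaluate inner: (- 11 11) = 0
Evaluate root: (* 14 0) = 0
Result: 0


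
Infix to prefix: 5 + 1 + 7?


left-to-right (same/higher precedence on left): tree is (+ (+ 5 1) 7)
Prefix: + + 5 1 7


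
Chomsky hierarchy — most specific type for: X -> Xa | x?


Left-linear: every RHS is a terminal or one nonterminal followed by a terminal
Classification: Type 3 (Regular)


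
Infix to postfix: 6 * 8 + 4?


Left to right (same or higher precedence on left)
Postfix: 6 8 * 4 +


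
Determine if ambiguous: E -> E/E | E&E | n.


'n/n&n' has two parse trees (no precedence encoded between / and &)
Ambiguous


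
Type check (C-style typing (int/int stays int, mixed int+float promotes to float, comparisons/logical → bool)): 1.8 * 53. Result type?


Operand types: float * int
Rule: mixed int/float promotes to float; int/int stays int
Result type: float


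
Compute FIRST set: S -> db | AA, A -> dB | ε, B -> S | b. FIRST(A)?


Per alternative of A: FIRST(dB) = {d}; FIRST(ε) = {ε}
FIRST(A) = {d, ε}


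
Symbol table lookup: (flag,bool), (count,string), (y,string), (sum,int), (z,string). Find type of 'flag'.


Lookup 'flag' → type bool


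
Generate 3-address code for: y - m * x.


Break into single-operator statements:
t1 = m * x
t2 = y - t1


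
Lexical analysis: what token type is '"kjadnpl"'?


Pattern: double-quoted sequence
Type: STRING_LITERAL


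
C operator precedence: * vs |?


'*' is multiplicative (level 10); '|' is bitwise OR (level 3)
Higher level binds tighter
'*' has higher precedence than '|'


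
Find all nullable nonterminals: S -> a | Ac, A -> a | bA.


A nonterminal is nullable iff some alternative derives ε (directly, or every symbol in it is nullable)
Nullable: {}


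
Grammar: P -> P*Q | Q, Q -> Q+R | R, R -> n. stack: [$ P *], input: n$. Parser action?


no handle ('P*' is not any RHS); shift 'n'
Action: shift


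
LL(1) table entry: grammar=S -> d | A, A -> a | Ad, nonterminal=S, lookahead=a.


For [S, a]: 'a' ∈ FIRST(A)
Entry: S -> A


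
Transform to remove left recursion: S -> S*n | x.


Left-recursive alternatives: S*n; non-recursive: x
Introduce S': S -> xS', S' -> *nS' | ε


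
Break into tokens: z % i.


Scan left to right, longest-match per lexeme
Tokens: ID(z), OP(%), ID(i)


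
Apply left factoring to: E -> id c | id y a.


Common prefix: 'id'
Factored: E -> id E', E' -> c | y a


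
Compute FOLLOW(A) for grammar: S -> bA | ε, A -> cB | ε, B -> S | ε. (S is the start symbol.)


$ ∈ FOLLOW(S). For each A -> αBβ: add FIRST(β)\{ε} to FOLLOW(B); if β nullable, add FOLLOW(A).
FOLLOW(A) = {$}


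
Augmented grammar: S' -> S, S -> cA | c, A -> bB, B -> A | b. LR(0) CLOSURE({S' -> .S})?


Start: S' -> .S
For each item with dot before a nonterminal B, add B -> .γ for every B-production
Closure: [S' -> .S, S -> .cA, S -> .c]


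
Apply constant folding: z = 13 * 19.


13 * 19 = 247 at compile time
Optimized: z = 247


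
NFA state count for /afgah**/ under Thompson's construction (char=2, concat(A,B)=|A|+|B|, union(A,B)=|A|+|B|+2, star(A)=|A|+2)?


Syntax tree has 5 char leaf(s), 0 union(s), 2 star(s)
chars contribute 5×2 = 10; each union adds +2; each star adds +2
Total: 10 + 0 + 4 = 14 states
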